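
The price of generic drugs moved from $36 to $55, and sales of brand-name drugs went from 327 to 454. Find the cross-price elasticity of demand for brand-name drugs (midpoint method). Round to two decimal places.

0.78

ΔQ_x = 454 − 327 = 127; ΔP_y = 55 − 36 = 19.
Midpoints: P̄_y = 45.50, Q̄_x = 390.5.
ε_xy = (ΔQ_x/ΔP_y)(P̄_y/Q̄_x) = (127/19)(45.50/390.5).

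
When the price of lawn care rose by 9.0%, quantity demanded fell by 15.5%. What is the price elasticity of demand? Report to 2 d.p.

-1.72

ε = %ΔQ / %ΔP = (-15.5)/(9.0) = -1.722.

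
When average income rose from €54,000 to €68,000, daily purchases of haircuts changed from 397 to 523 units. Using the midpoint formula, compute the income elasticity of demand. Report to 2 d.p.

ΔQ = 126, ΔI = 14000. Midpoints: Ī = 61,000, Q̄ = 460.0.
ε_I = (ΔQ/ΔI)(Ī/Q̄) = (126/14000)(61000/460.0).
ε_I > 0, so the good is normal.

1.19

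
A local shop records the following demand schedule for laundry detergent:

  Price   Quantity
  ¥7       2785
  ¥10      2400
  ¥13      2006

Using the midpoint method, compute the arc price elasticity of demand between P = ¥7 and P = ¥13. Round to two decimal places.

At P = 7, Q = 2785; at P = 13, Q = 2006.
ΔQ = -779, ΔP = 6. Midpoints: P̄ = 10.00, Q̄ = 2395.5.
ε = (ΔQ/ΔP)(P̄/Q̄) = (-779/6)(10.00/2395.5).

-0.54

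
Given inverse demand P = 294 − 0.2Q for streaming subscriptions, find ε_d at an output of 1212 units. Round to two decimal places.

-0.21

At Q = 1212, P = 294 − 0.2(1212) = 51.60.
dP/dQ = −0.2, so dQ/dP = 1/(−0.2) = -5.000.
ε = (dQ/dP)(P/Q) = (-5.000)(51.60/1212).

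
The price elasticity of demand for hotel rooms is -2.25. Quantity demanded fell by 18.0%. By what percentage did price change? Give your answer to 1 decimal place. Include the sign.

%ΔP ≈ %ΔQ / ε = (-18.0%)/(-2.25) = 8.00%.

8.0%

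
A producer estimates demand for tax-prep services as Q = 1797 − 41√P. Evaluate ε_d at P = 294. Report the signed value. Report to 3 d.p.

-0.321

At P = 294, Q = 1093.996.
dQ/dP = −41/(2√P) = -1.196.
ε = (dQ/dP)(P/Q) = (-1.196)(294/1093.996).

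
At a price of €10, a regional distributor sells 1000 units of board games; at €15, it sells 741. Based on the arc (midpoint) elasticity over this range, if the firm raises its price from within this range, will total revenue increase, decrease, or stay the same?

increase

Arc ε = (-259/5)(12.50/870.5) ≈ -0.744.
|ε| = 0.74 < 1, so demand is inelastic. A price rise therefore raises total revenue.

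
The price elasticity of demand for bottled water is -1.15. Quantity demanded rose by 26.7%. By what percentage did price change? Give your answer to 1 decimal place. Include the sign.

-23.2%

%ΔP ≈ %ΔQ / ε = (26.7%)/(-1.15) = -23.22%.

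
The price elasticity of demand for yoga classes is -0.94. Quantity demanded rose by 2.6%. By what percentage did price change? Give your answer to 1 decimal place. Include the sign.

%ΔP ≈ %ΔQ / ε = (2.6%)/(-0.94) = -2.77%.

-2.8%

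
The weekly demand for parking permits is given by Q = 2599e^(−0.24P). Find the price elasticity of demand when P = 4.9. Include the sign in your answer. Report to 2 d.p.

At P = 4.9, Q = 801.818.
dQ/dP = −0.24·2599e^(−0.24P) = −0.24Q = -192.436.
ε = (dQ/dP)(P/Q) = (-192.436)(4.9/801.818).

-1.18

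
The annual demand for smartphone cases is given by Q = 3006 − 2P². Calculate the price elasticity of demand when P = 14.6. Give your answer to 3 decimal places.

-0.331

At P = 14.6, Q = 2579.680.
dQ/dP = −4P = -58.400.
ε = (dQ/dP)(P/Q) = (-58.400)(14.6/2579.680).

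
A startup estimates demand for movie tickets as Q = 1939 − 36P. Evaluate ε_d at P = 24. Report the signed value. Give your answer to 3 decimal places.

-0.804

At P = 24, Q = 1075.
dQ/dP = −36.
ε = (dQ/dP)(P/Q) = (-36)(24/1075).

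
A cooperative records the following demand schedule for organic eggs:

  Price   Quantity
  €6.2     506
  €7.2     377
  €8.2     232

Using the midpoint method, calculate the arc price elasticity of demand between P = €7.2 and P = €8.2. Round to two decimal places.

At P = 7.2, Q = 377; at P = 8.2, Q = 232.
ΔQ = -145, ΔP = 1.0. Midpoints: P̄ = 7.70, Q̄ = 304.5.
ε = (ΔQ/ΔP)(P̄/Q̄) = (-145/1.0)(7.70/304.5).

-3.67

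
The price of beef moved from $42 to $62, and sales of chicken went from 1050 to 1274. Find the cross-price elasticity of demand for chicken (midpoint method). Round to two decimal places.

ΔQ_x = 1274 − 1050 = 224; ΔP_y = 62 − 42 = 20.
Midpoints: P̄_y = 52.00, Q̄_x = 1162.0.
ε_xy = (ΔQ_x/ΔP_y)(P̄_y/Q̄_x) = (224/20)(52.00/1162.0).

0.50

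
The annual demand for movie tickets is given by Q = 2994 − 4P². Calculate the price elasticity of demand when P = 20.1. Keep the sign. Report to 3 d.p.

-2.346

At P = 20.1, Q = 1377.960.
dQ/dP = −8P = -160.800.
ε = (dQ/dP)(P/Q) = (-160.800)(20.1/1377.960).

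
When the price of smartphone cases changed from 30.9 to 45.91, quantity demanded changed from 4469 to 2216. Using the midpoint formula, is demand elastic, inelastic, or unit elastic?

elastic

Arc ε ≈ -1.725.
|ε| = 1.72 > 1.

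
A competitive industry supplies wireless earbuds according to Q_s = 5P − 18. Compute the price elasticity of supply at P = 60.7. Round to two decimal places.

1.06

At P = 60.7, Q_s = 285.50.
dQ_s/dP = 5.
ε_s = (dQ_s/dP)(P/Q_s) = (5)(60.7/285.50).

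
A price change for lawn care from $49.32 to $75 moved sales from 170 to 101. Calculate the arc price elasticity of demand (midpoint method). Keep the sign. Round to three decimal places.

ΔQ = 101 − 170 = -69; ΔP = 75 − 49.32 = 25.68.
Midpoints: P̄ = 62.16, Q̄ = 135.5.
ε = (ΔQ/ΔP)(P̄/Q̄) = (-69/25.68)(62.16/135.5).

-1.233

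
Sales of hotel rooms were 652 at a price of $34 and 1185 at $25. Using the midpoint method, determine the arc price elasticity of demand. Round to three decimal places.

ΔQ = 1185 − 652 = 533; ΔP = 25 − 34 = -9.
Midpoints: P̄ = 29.50, Q̄ = 918.5.
ε = (ΔQ/ΔP)(P̄/Q̄) = (533/-9)(29.50/918.5).

-1.902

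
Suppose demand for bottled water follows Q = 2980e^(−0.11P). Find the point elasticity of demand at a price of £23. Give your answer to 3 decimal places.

At P = 23, Q = 237.384.
dQ/dP = −0.11·2980e^(−0.11P) = −0.11Q = -26.112.
ε = (dQ/dP)(P/Q) = (-26.112)(23/237.384).

-2.530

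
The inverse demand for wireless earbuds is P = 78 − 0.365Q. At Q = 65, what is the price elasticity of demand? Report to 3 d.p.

-2.288

At Q = 65, P = 78 − 0.365(65) = 54.28.
dP/dQ = −0.365, so dQ/dP = 1/(−0.365) = -2.740.
ε = (dQ/dP)(P/Q) = (-2.740)(54.28/65).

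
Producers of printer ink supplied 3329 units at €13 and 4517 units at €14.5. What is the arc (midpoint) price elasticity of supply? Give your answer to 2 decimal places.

2.78

ΔQ = 4517 − 3329 = 1188; ΔP = 14.5 − 13 = 1.5.
Midpoints: P̄ = 13.75, Q̄ = 3923.0.
ε_s = (ΔQ/ΔP)(P̄/Q̄) = (1188/1.5)(13.75/3923.0).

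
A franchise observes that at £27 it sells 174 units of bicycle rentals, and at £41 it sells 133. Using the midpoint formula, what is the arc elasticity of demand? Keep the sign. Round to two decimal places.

ΔQ = 133 − 174 = -41; ΔP = 41 − 27 = 14.
Midpoints: P̄ = 34.00, Q̄ = 153.5.
ε = (ΔQ/ΔP)(P̄/Q̄) = (-41/14)(34.00/153.5).

-0.65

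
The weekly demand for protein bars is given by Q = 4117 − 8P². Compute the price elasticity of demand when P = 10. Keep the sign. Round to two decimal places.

At P = 10, Q = 3317.
dQ/dP = −16P = -160.
ε = (dQ/dP)(P/Q) = (-160)(10/3317).

-0.48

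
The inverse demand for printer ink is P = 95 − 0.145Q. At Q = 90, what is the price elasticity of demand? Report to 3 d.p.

-6.280

At Q = 90, P = 95 − 0.145(90) = 81.95.
dP/dQ = −0.145, so dQ/dP = 1/(−0.145) = -6.897.
ε = (dQ/dP)(P/Q) = (-6.897)(81.95/90).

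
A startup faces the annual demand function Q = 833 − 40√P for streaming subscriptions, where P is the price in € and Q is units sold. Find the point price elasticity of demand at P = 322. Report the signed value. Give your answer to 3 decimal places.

-3.115

At P = 322, Q = 115.226.
dQ/dP = −40/(2√P) = -1.115.
ε = (dQ/dP)(P/Q) = (-1.115)(322/115.226).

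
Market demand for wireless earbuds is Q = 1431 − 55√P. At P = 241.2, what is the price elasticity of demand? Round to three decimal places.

At P = 241.2, Q = 576.816.
dQ/dP = −55/(2√P) = -1.771.
ε = (dQ/dP)(P/Q) = (-1.771)(241.2/576.816).
|ε| < 1, so demand is inelastic at this price.

-0.740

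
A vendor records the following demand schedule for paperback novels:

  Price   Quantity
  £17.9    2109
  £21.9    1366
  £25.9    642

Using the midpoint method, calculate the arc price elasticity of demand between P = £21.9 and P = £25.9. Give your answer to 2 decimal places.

-4.31

At P = 21.9, Q = 1366; at P = 25.9, Q = 642.
ΔQ = -724, ΔP = 4.0. Midpoints: P̄ = 23.90, Q̄ = 1004.0.
ε = (ΔQ/ΔP)(P̄/Q̄) = (-724/4.0)(23.90/1004.0).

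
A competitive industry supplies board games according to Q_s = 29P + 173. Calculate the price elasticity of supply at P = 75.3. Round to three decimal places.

At P = 75.3, Q_s = 2356.70.
dQ_s/dP = 29.
ε_s = (dQ_s/dP)(P/Q_s) = (29)(75.3/2356.70).

0.927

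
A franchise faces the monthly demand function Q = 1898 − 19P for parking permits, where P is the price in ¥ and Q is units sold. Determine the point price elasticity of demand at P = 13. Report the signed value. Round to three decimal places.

At P = 13, Q = 1651.
dQ/dP = −19.
ε = (dQ/dP)(P/Q) = (-19)(13/1651).

-0.150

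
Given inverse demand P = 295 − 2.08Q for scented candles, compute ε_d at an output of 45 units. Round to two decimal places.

At Q = 45, P = 295 − 2.08(45) = 201.40.
dP/dQ = −2.08, so dQ/dP = 1/(−2.08) = -0.481.
ε = (dQ/dP)(P/Q) = (-0.481)(201.40/45).

-2.15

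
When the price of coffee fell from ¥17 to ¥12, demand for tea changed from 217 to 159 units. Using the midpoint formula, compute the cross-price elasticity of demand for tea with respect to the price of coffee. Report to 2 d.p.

ΔQ_x = 159 − 217 = -58; ΔP_y = 12 − 17 = -5.
Midpoints: P̄_y = 14.50, Q̄_x = 188.0.
ε_xy = (ΔQ_x/ΔP_y)(P̄_y/Q̄_x) = (-58/-5)(14.50/188.0).

0.89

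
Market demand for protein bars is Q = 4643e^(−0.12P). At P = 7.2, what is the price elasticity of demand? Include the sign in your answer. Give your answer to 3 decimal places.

-0.864

At P = 7.2, Q = 1956.898.
dQ/dP = −0.12·4643e^(−0.12P) = −0.12Q = -234.828.
ε = (dQ/dP)(P/Q) = (-234.828)(7.2/1956.898).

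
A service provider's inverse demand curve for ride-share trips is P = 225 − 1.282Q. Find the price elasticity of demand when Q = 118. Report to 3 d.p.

-0.487

At Q = 118, P = 225 − 1.282(118) = 73.72.
dP/dQ = −1.282, so dQ/dP = 1/(−1.282) = -0.780.
ε = (dQ/dP)(P/Q) = (-0.780)(73.72/118).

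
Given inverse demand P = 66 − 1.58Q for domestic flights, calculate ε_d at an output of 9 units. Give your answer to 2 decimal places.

At Q = 9, P = 66 − 1.58(9) = 51.78.
dP/dQ = −1.58, so dQ/dP = 1/(−1.58) = -0.633.
ε = (dQ/dP)(P/Q) = (-0.633)(51.78/9).

-3.64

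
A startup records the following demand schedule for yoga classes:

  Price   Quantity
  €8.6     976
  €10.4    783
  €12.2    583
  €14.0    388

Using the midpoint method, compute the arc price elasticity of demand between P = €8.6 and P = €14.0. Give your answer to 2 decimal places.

At P = 8.6, Q = 976; at P = 14.0, Q = 388.
ΔQ = -588, ΔP = 5.4. Midpoints: P̄ = 11.30, Q̄ = 682.0.
ε = (ΔQ/ΔP)(P̄/Q̄) = (-588/5.4)(11.30/682.0).

-1.80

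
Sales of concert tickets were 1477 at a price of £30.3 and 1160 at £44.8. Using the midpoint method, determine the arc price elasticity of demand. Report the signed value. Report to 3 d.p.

-0.623

ΔQ = 1160 − 1477 = -317; ΔP = 44.8 − 30.3 = 14.5.
Midpoints: P̄ = 37.55, Q̄ = 1318.5.
ε = (ΔQ/ΔP)(P̄/Q̄) = (-317/14.5)(37.55/1318.5).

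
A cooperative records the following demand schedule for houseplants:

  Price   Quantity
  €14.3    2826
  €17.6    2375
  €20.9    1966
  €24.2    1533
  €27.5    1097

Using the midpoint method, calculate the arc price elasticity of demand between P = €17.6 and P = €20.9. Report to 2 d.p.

At P = 17.6, Q = 2375; at P = 20.9, Q = 1966.
ΔQ = -409, ΔP = 3.3. Midpoints: P̄ = 19.25, Q̄ = 2170.5.
ε = (ΔQ/ΔP)(P̄/Q̄) = (-409/3.3)(19.25/2170.5).

-1.10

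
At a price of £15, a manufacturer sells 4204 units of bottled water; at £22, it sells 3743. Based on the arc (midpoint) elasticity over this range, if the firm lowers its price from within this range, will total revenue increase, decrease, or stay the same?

Arc ε = (-461/7)(18.50/3973.5) ≈ -0.307.
|ε| = 0.31 < 1, so demand is inelastic. A price cut therefore reduces total revenue.

decrease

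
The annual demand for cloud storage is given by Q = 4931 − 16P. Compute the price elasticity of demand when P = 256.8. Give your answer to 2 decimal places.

-5.00

At P = 256.8, Q = 822.200.
dQ/dP = −16.
ε = (dQ/dP)(P/Q) = (-16)(256.8/822.200).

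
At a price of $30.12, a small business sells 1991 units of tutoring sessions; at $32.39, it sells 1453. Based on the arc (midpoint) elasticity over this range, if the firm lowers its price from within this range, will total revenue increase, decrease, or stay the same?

increase

Arc ε = (-538/2.27)(31.26/1722.0) ≈ -4.302.
|ε| = 4.30 > 1, so demand is elastic. A price cut therefore raises total revenue.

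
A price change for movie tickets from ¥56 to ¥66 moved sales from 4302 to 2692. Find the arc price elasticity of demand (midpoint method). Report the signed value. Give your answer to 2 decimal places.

-2.81

ΔQ = 2692 − 4302 = -1610; ΔP = 66 − 56 = 10.
Midpoints: P̄ = 61.00, Q̄ = 3497.0.
ε = (ΔQ/ΔP)(P̄/Q̄) = (-1610/10)(61.00/3497.0).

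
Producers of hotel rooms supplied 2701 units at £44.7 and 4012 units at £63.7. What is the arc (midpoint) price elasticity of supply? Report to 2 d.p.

ΔQ = 4012 − 2701 = 1311; ΔP = 63.7 − 44.7 = 19.
Midpoints: P̄ = 54.20, Q̄ = 3356.5.
ε_s = (ΔQ/ΔP)(P̄/Q̄) = (1311/19)(54.20/3356.5).

1.11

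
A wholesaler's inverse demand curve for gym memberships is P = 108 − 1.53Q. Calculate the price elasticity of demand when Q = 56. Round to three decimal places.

At Q = 56, P = 108 − 1.53(56) = 22.32.
dP/dQ = −1.53, so dQ/dP = 1/(−1.53) = -0.654.
ε = (dQ/dP)(P/Q) = (-0.654)(22.32/56).

-0.261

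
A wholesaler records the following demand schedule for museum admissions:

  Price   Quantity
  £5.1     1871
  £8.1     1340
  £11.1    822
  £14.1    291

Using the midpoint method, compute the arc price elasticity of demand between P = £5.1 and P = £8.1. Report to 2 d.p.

At P = 5.1, Q = 1871; at P = 8.1, Q = 1340.
ΔQ = -531, ΔP = 3.0. Midpoints: P̄ = 6.60, Q̄ = 1605.5.
ε = (ΔQ/ΔP)(P̄/Q̄) = (-531/3.0)(6.60/1605.5).

-0.73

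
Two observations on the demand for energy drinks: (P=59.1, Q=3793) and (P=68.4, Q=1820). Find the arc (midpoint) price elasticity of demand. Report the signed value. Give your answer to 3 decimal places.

-4.819

ΔQ = 1820 − 3793 = -1973; ΔP = 68.4 − 59.1 = 9.3.
Midpoints: P̄ = 63.75, Q̄ = 2806.5.
ε = (ΔQ/ΔP)(P̄/Q̄) = (-1973/9.3)(63.75/2806.5).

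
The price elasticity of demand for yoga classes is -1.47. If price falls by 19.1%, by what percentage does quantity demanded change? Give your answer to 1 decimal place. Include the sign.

28.1%

%ΔQ ≈ ε × %ΔP = (-1.47)(-19.1%) = 28.08%.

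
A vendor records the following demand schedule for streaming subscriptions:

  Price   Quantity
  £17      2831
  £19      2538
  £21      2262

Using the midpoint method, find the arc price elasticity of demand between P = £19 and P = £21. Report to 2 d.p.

At P = 19, Q = 2538; at P = 21, Q = 2262.
ΔQ = -276, ΔP = 2. Midpoints: P̄ = 20.00, Q̄ = 2400.0.
ε = (ΔQ/ΔP)(P̄/Q̄) = (-276/2)(20.00/2400.0).

-1.15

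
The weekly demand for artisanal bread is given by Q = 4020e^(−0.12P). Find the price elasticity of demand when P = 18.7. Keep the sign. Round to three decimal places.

At P = 18.7, Q = 426.255.
dQ/dP = −0.12·4020e^(−0.12P) = −0.12Q = -51.151.
ε = (dQ/dP)(P/Q) = (-51.151)(18.7/426.255).
|ε| > 1, so demand is elastic at this price.

-2.244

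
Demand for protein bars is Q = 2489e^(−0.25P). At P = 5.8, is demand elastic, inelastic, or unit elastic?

Q = 583.845, dQ/dP = -145.961.
ε = (dQ/dP)(P/Q) ≈ -1.450.
|ε| = 1.45 > 1.

elastic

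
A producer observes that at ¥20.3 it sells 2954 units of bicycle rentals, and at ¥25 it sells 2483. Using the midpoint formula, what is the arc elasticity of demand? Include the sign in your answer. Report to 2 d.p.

-0.83

ΔQ = 2483 − 2954 = -471; ΔP = 25 − 20.3 = 4.7.
Midpoints: P̄ = 22.65, Q̄ = 2718.5.
ε = (ΔQ/ΔP)(P̄/Q̄) = (-471/4.7)(22.65/2718.5).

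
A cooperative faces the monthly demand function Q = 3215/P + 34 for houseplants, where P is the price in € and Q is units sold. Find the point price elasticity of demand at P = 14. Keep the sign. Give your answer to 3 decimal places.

-0.871

At P = 14, Q = 263.643.
dQ/dP = −3215/P² = -16.403.
ε = (dQ/dP)(P/Q) = (-16.403)(14/263.643).
|ε| < 1, so demand is inelastic at this price.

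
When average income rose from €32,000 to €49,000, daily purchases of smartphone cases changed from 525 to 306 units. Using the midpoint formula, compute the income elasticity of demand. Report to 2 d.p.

ΔQ = -219, ΔI = 17000. Midpoints: Ī = 40,500, Q̄ = 415.5.
ε_I = (ΔQ/ΔI)(Ī/Q̄) = (-219/17000)(40500/415.5).

-1.26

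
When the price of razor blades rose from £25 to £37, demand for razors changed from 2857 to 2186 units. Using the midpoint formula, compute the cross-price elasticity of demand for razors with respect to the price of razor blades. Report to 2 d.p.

ΔQ_x = 2186 − 2857 = -671; ΔP_y = 37 − 25 = 12.
Midpoints: P̄_y = 31.00, Q̄_x = 2521.5.
ε_xy = (ΔQ_x/ΔP_y)(P̄_y/Q̄_x) = (-671/12)(31.00/2521.5).

-0.69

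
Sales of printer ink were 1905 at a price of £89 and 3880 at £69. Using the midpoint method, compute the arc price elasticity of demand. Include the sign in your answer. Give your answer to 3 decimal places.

-2.697

ΔQ = 3880 − 1905 = 1975; ΔP = 69 − 89 = -20.
Midpoints: P̄ = 79.00, Q̄ = 2892.5.
ε = (ΔQ/ΔP)(P̄/Q̄) = (1975/-20)(79.00/2892.5).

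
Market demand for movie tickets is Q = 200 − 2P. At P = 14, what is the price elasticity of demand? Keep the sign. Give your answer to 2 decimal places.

-0.16

At P = 14, Q = 172.
dQ/dP = −2.
ε = (dQ/dP)(P/Q) = (-2)(14/172).
|ε| < 1, so demand is inelastic at this price.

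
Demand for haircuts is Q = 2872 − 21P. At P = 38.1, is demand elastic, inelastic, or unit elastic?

Q = 2071.900, dQ/dP = -21.
ε = (dQ/dP)(P/Q) ≈ -0.386.
|ε| = 0.39 < 1.

inelastic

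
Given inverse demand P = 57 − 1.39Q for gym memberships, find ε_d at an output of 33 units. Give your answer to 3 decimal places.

-0.243

At Q = 33, P = 57 − 1.39(33) = 11.13.
dP/dQ = −1.39, so dQ/dP = 1/(−1.39) = -0.719.
ε = (dQ/dP)(P/Q) = (-0.719)(11.13/33).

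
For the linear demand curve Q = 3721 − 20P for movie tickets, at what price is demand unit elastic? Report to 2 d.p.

For linear demand Q = a − bP, ε = −bP/(a − bP). |ε| = 1 when bP = a − bP, i.e. P = a/(2b).
P = 3721/(2·20) = 3721/40 = 93.0250.

93.03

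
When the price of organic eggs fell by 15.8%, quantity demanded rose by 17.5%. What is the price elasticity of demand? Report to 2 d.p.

-1.11

ε = %ΔQ / %ΔP = (17.5)/(-15.8) = -1.108.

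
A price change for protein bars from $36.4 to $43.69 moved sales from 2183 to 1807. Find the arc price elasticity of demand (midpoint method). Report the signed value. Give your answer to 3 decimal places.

-1.035

ΔQ = 1807 − 2183 = -376; ΔP = 43.69 − 36.4 = 7.29.
Midpoints: P̄ = 40.05, Q̄ = 1995.0.
ε = (ΔQ/ΔP)(P̄/Q̄) = (-376/7.29)(40.05/1995.0).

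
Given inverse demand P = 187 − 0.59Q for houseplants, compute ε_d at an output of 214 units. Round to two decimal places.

-0.48

At Q = 214, P = 187 − 0.59(214) = 60.74.
dP/dQ = −0.59, so dQ/dP = 1/(−0.59) = -1.695.
ε = (dQ/dP)(P/Q) = (-1.695)(60.74/214).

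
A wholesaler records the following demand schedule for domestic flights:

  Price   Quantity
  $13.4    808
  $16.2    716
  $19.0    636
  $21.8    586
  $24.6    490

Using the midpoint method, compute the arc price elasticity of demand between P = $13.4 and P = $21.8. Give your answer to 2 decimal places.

At P = 13.4, Q = 808; at P = 21.8, Q = 586.
ΔQ = -222, ΔP = 8.4. Midpoints: P̄ = 17.60, Q̄ = 697.0.
ε = (ΔQ/ΔP)(P̄/Q̄) = (-222/8.4)(17.60/697.0).

-0.67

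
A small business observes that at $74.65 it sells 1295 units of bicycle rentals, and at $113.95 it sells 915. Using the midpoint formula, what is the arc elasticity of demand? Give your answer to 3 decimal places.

ΔQ = 915 − 1295 = -380; ΔP = 113.95 − 74.65 = 39.3.
Midpoints: P̄ = 94.30, Q̄ = 1105.0.
ε = (ΔQ/ΔP)(P̄/Q̄) = (-380/39.3)(94.30/1105.0).

-0.825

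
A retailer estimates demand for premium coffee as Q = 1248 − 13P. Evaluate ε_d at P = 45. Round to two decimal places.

At P = 45, Q = 663.
dQ/dP = −13.
ε = (dQ/dP)(P/Q) = (-13)(45/663).
|ε| < 1, so demand is inelastic at this price.

-0.88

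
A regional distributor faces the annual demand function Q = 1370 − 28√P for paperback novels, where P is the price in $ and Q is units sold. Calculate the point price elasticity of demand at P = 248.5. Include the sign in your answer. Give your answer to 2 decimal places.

At P = 248.5, Q = 928.611.
dQ/dP = −28/(2√P) = -0.888.
ε = (dQ/dP)(P/Q) = (-0.888)(248.5/928.611).
|ε| < 1, so demand is inelastic at this price.

-0.24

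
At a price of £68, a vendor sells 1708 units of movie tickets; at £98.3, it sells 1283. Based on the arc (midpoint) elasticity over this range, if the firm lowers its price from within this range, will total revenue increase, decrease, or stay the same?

decrease

Arc ε = (-425/30.3)(83.15/1495.5) ≈ -0.780.
|ε| = 0.78 < 1, so demand is inelastic. A price cut therefore reduces total revenue.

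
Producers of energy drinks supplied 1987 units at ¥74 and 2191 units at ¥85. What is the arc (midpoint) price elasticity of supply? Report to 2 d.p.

ΔQ = 2191 − 1987 = 204; ΔP = 85 − 74 = 11.
Midpoints: P̄ = 79.50, Q̄ = 2089.0.
ε_s = (ΔQ/ΔP)(P̄/Q̄) = (204/11)(79.50/2089.0).

0.71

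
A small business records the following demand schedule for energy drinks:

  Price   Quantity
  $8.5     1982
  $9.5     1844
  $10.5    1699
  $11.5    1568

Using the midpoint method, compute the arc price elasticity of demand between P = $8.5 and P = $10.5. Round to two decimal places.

At P = 8.5, Q = 1982; at P = 10.5, Q = 1699.
ΔQ = -283, ΔP = 2.0. Midpoints: P̄ = 9.50, Q̄ = 1840.5.
ε = (ΔQ/ΔP)(P̄/Q̄) = (-283/2.0)(9.50/1840.5).

-0.73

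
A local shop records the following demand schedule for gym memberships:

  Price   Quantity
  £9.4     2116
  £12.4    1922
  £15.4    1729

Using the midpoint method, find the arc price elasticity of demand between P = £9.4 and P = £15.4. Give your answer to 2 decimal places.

At P = 9.4, Q = 2116; at P = 15.4, Q = 1729.
ΔQ = -387, ΔP = 6.0. Midpoints: P̄ = 12.40, Q̄ = 1922.5.
ε = (ΔQ/ΔP)(P̄/Q̄) = (-387/6.0)(12.40/1922.5).

-0.42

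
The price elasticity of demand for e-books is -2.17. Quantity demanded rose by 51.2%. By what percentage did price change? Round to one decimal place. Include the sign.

%ΔP ≈ %ΔQ / ε = (51.2%)/(-2.17) = -23.59%.

-23.6%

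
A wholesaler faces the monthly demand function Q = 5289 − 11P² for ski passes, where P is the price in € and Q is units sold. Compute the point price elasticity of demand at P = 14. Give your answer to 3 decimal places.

-1.376

At P = 14, Q = 3133.
dQ/dP = −22P = -308.
ε = (dQ/dP)(P/Q) = (-308)(14/3133).
|ε| > 1, so demand is elastic at this price.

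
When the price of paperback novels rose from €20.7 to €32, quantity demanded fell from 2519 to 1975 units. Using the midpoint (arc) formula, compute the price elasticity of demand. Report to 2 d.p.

ΔQ = 1975 − 2519 = -544; ΔP = 32 − 20.7 = 11.3.
Midpoints: P̄ = 26.35, Q̄ = 2247.0.
ε = (ΔQ/ΔP)(P̄/Q̄) = (-544/11.3)(26.35/2247.0).

-0.56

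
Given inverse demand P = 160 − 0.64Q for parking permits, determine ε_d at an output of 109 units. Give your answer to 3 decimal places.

At Q = 109, P = 160 − 0.64(109) = 90.24.
dP/dQ = −0.64, so dQ/dP = 1/(−0.64) = -1.562.
ε = (dQ/dP)(P/Q) = (-1.562)(90.24/109).

-1.294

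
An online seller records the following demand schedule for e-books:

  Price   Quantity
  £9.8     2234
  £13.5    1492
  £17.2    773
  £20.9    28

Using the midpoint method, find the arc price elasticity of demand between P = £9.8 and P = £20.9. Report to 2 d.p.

-2.70

At P = 9.8, Q = 2234; at P = 20.9, Q = 28.
ΔQ = -2206, ΔP = 11.1. Midpoints: P̄ = 15.35, Q̄ = 1131.0.
ε = (ΔQ/ΔP)(P̄/Q̄) = (-2206/11.1)(15.35/1131.0).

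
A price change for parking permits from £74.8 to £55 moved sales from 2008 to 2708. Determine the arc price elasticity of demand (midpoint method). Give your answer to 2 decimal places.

ΔQ = 2708 − 2008 = 700; ΔP = 55 − 74.8 = -19.8.
Midpoints: P̄ = 64.90, Q̄ = 2358.0.
ε = (ΔQ/ΔP)(P̄/Q̄) = (700/-19.8)(64.90/2358.0).

-0.97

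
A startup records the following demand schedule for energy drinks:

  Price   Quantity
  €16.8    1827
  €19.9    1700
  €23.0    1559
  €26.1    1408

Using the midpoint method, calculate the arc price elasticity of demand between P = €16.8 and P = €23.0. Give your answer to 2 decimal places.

-0.51

At P = 16.8, Q = 1827; at P = 23.0, Q = 1559.
ΔQ = -268, ΔP = 6.2. Midpoints: P̄ = 19.90, Q̄ = 1693.0.
ε = (ΔQ/ΔP)(P̄/Q̄) = (-268/6.2)(19.90/1693.0).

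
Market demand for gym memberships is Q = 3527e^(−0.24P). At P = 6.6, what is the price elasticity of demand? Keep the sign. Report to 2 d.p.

At P = 6.6, Q = 723.574.
dQ/dP = −0.24·3527e^(−0.24P) = −0.24Q = -173.658.
ε = (dQ/dP)(P/Q) = (-173.658)(6.6/723.574).

-1.58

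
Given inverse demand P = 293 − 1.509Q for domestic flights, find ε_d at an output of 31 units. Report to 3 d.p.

At Q = 31, P = 293 − 1.509(31) = 246.22.
dP/dQ = −1.509, so dQ/dP = 1/(−1.509) = -0.663.
ε = (dQ/dP)(P/Q) = (-0.663)(246.22/31).

-5.263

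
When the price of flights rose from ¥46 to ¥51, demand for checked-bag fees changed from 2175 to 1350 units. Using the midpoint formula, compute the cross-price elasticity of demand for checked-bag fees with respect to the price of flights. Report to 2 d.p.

-4.54

ΔQ_x = 1350 − 2175 = -825; ΔP_y = 51 − 46 = 5.
Midpoints: P̄_y = 48.50, Q̄_x = 1762.5.
ε_xy = (ΔQ_x/ΔP_y)(P̄_y/Q̄_x) = (-825/5)(48.50/1762.5).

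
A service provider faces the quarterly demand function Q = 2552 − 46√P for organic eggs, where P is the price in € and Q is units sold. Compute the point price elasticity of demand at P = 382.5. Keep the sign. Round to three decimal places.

-0.272

At P = 382.5, Q = 1652.350.
dQ/dP = −46/(2√P) = -1.176.
ε = (dQ/dP)(P/Q) = (-1.176)(382.5/1652.350).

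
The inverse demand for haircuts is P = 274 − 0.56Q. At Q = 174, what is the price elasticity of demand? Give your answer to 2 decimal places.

At Q = 174, P = 274 − 0.56(174) = 176.56.
dP/dQ = −0.56, so dQ/dP = 1/(−0.56) = -1.786.
ε = (dQ/dP)(P/Q) = (-1.786)(176.56/174).

-1.81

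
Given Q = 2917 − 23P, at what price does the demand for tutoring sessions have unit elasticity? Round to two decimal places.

For linear demand Q = a − bP, ε = −bP/(a − bP). |ε| = 1 when bP = a − bP, i.e. P = a/(2b).
P = 2917/(2·23) = 2917/46 = 63.4130.

63.41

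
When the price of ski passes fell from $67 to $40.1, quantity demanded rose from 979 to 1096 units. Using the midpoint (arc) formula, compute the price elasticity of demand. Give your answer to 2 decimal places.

ΔQ = 1096 − 979 = 117; ΔP = 40.1 − 67 = -26.9.
Midpoints: P̄ = 53.55, Q̄ = 1037.5.
ε = (ΔQ/ΔP)(P̄/Q̄) = (117/-26.9)(53.55/1037.5).

-0.22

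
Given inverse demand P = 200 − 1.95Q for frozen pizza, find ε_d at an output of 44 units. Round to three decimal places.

-1.331

At Q = 44, P = 200 − 1.95(44) = 114.20.
dP/dQ = −1.95, so dQ/dP = 1/(−1.95) = -0.513.
ε = (dQ/dP)(P/Q) = (-0.513)(114.20/44).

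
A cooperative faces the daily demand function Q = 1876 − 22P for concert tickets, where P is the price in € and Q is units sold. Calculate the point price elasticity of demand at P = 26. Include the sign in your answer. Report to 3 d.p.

-0.439

At P = 26, Q = 1304.
dQ/dP = −22.
ε = (dQ/dP)(P/Q) = (-22)(26/1304).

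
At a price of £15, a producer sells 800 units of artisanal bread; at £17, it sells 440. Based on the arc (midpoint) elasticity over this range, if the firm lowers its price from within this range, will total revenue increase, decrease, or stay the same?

increase

Arc ε = (-360/2)(16.00/620.0) ≈ -4.645.
|ε| = 4.65 > 1, so demand is elastic. A price cut therefore raises total revenue.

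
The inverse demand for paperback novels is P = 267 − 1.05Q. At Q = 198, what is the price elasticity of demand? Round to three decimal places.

-0.284

At Q = 198, P = 267 − 1.05(198) = 59.10.
dP/dQ = −1.05, so dQ/dP = 1/(−1.05) = -0.952.
ε = (dQ/dP)(P/Q) = (-0.952)(59.10/198).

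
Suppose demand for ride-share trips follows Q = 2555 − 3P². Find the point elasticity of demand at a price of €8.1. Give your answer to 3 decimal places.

-0.167

At P = 8.1, Q = 2358.170.
dQ/dP = −6P = -48.600.
ε = (dQ/dP)(P/Q) = (-48.600)(8.1/2358.170).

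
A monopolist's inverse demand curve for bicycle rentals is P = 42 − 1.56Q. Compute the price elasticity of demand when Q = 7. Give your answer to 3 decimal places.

At Q = 7, P = 42 − 1.56(7) = 31.08.
dP/dQ = −1.56, so dQ/dP = 1/(−1.56) = -0.641.
ε = (dQ/dP)(P/Q) = (-0.641)(31.08/7).

-2.846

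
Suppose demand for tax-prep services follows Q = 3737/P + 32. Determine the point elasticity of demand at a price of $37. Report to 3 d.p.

-0.759

At P = 37, Q = 133.
dQ/dP = −3737/P² = -2.730.
ε = (dQ/dP)(P/Q) = (-2.730)(37/133).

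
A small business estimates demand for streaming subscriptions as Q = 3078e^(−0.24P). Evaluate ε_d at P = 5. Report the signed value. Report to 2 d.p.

-1.20

At P = 5, Q = 927.076.
dQ/dP = −0.24·3078e^(−0.24P) = −0.24Q = -222.498.
ε = (dQ/dP)(P/Q) = (-222.498)(5/927.076).
|ε| > 1, so demand is elastic at this price.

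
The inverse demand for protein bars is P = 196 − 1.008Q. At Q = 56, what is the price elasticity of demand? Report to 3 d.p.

At Q = 56, P = 196 − 1.008(56) = 139.55.
dP/dQ = −1.008, so dQ/dP = 1/(−1.008) = -0.992.
ε = (dQ/dP)(P/Q) = (-0.992)(139.55/56).

-2.472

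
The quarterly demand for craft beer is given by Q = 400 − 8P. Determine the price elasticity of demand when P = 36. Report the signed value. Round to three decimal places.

At P = 36, Q = 112.
dQ/dP = −8.
ε = (dQ/dP)(P/Q) = (-8)(36/112).
|ε| > 1, so demand is elastic at this price.

-2.571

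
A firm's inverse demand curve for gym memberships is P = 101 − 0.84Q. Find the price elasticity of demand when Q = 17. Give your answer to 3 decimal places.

-6.073

At Q = 17, P = 101 − 0.84(17) = 86.72.
dP/dQ = −0.84, so dQ/dP = 1/(−0.84) = -1.190.
ε = (dQ/dP)(P/Q) = (-1.190)(86.72/17).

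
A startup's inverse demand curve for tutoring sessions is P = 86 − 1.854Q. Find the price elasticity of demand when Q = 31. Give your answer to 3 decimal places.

-0.496

At Q = 31, P = 86 − 1.854(31) = 28.53.
dP/dQ = −1.854, so dQ/dP = 1/(−1.854) = -0.539.
ε = (dQ/dP)(P/Q) = (-0.539)(28.53/31).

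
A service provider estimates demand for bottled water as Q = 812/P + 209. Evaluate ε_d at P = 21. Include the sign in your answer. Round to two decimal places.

-0.16

At P = 21, Q = 247.667.
dQ/dP = −812/P² = -1.841.
ε = (dQ/dP)(P/Q) = (-1.841)(21/247.667).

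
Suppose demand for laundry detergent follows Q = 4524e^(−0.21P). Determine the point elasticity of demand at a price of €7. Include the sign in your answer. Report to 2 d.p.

-1.47

At P = 7, Q = 1040.183.
dQ/dP = −0.21·4524e^(−0.21P) = −0.21Q = -218.438.
ε = (dQ/dP)(P/Q) = (-218.438)(7/1040.183).
|ε| > 1, so demand is elastic at this price.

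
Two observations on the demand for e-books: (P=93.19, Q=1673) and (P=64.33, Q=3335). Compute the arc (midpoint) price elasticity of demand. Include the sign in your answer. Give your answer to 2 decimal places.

ΔQ = 3335 − 1673 = 1662; ΔP = 64.33 − 93.19 = -28.86.
Midpoints: P̄ = 78.76, Q̄ = 2504.0.
ε = (ΔQ/ΔP)(P̄/Q̄) = (1662/-28.86)(78.76/2504.0).

-1.81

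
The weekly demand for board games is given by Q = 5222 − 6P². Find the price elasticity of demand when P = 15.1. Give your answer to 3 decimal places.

-0.710

At P = 15.1, Q = 3853.940.
dQ/dP = −12P = -181.200.
ε = (dQ/dP)(P/Q) = (-181.200)(15.1/3853.940).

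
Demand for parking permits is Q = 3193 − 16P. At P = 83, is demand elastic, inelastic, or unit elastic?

Q = 1865, dQ/dP = -16.
ε = (dQ/dP)(P/Q) ≈ -0.712.
|ε| = 0.71 < 1.

inelastic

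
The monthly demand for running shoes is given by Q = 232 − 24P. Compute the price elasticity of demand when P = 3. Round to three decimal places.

-0.450

At P = 3, Q = 160.
dQ/dP = −24.
ε = (dQ/dP)(P/Q) = (-24)(3/160).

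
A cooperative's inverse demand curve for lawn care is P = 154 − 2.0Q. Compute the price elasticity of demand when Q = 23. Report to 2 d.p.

-2.35

At Q = 23, P = 154 − 2.0(23) = 108.00.
dP/dQ = −2.0, so dQ/dP = 1/(−2.0) = -0.500.
ε = (dQ/dP)(P/Q) = (-0.500)(108.00/23).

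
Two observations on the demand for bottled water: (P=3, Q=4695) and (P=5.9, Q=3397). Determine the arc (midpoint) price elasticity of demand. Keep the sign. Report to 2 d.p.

ΔQ = 3397 − 4695 = -1298; ΔP = 5.9 − 3 = 2.9.
Midpoints: P̄ = 4.45, Q̄ = 4046.0.
ε = (ΔQ/ΔP)(P̄/Q̄) = (-1298/2.9)(4.45/4046.0).

-0.49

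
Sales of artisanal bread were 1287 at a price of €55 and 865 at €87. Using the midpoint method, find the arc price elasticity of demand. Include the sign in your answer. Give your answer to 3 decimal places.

-0.870

ΔQ = 865 − 1287 = -422; ΔP = 87 − 55 = 32.
Midpoints: P̄ = 71.00, Q̄ = 1076.0.
ε = (ΔQ/ΔP)(P̄/Q̄) = (-422/32)(71.00/1076.0).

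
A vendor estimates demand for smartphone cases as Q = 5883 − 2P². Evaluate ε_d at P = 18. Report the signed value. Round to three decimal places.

At P = 18, Q = 5235.
dQ/dP = −4P = -72.
ε = (dQ/dP)(P/Q) = (-72)(18/5235).
|ε| < 1, so demand is inelastic at this price.

-0.248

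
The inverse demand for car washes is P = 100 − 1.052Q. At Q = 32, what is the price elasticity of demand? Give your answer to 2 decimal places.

At Q = 32, P = 100 − 1.052(32) = 66.34.
dP/dQ = −1.052, so dQ/dP = 1/(−1.052) = -0.951.
ε = (dQ/dP)(P/Q) = (-0.951)(66.34/32).

-1.97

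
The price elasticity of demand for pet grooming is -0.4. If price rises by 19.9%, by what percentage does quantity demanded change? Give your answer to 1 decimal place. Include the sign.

%ΔQ ≈ ε × %ΔP = (-0.4)(19.9%) = -7.96%.

-8.0%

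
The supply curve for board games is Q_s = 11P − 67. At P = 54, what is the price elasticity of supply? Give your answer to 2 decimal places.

1.13

At P = 54, Q_s = 527.
dQ_s/dP = 11.
ε_s = (dQ_s/dP)(P/Q_s) = (11)(54/527).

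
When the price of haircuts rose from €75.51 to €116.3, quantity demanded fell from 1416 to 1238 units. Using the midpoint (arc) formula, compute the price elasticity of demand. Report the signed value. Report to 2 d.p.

-0.32

ΔQ = 1238 − 1416 = -178; ΔP = 116.3 − 75.51 = 40.79.
Midpoints: P̄ = 95.91, Q̄ = 1327.0.
ε = (ΔQ/ΔP)(P̄/Q̄) = (-178/40.79)(95.91/1327.0).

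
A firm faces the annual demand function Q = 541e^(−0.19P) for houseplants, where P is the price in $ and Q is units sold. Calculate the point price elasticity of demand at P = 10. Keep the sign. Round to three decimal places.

At P = 10, Q = 80.917.
dQ/dP = −0.19·541e^(−0.19P) = −0.19Q = -15.374.
ε = (dQ/dP)(P/Q) = (-15.374)(10/80.917).

-1.900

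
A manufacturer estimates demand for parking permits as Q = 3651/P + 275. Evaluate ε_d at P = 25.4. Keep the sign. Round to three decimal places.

-0.343

At P = 25.4, Q = 418.740.
dQ/dP = −3651/P² = -5.659.
ε = (dQ/dP)(P/Q) = (-5.659)(25.4/418.740).
|ε| < 1, so demand is inelastic at this price.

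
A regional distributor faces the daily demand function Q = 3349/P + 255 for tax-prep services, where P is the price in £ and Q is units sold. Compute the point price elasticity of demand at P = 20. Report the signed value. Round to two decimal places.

At P = 20, Q = 422.450.
dQ/dP = −3349/P² = -8.373.
ε = (dQ/dP)(P/Q) = (-8.373)(20/422.450).

-0.40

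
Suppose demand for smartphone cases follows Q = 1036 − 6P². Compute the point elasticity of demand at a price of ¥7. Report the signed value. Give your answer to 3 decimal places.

At P = 7, Q = 742.
dQ/dP = −12P = -84.
ε = (dQ/dP)(P/Q) = (-84)(7/742).

-0.792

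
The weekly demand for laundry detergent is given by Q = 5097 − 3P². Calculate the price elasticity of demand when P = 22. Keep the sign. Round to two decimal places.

At P = 22, Q = 3645.
dQ/dP = −6P = -132.
ε = (dQ/dP)(P/Q) = (-132)(22/3645).

-0.80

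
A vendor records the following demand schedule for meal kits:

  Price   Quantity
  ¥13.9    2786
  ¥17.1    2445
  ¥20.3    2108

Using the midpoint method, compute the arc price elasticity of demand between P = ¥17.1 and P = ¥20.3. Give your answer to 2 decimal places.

-0.87

At P = 17.1, Q = 2445; at P = 20.3, Q = 2108.
ΔQ = -337, ΔP = 3.2. Midpoints: P̄ = 18.70, Q̄ = 2276.5.
ε = (ΔQ/ΔP)(P̄/Q̄) = (-337/3.2)(18.70/2276.5).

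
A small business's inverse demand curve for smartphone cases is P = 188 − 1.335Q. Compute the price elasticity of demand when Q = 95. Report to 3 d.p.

At Q = 95, P = 188 − 1.335(95) = 61.17.
dP/dQ = −1.335, so dQ/dP = 1/(−1.335) = -0.749.
ε = (dQ/dP)(P/Q) = (-0.749)(61.17/95).

-0.482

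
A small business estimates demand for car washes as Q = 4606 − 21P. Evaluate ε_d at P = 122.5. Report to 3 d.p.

At P = 122.5, Q = 2033.500.
dQ/dP = −21.
ε = (dQ/dP)(P/Q) = (-21)(122.5/2033.500).
|ε| > 1, so demand is elastic at this price.

-1.265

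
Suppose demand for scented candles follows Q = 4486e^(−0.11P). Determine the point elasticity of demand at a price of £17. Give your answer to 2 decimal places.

-1.87

At P = 17, Q = 691.399.
dQ/dP = −0.11·4486e^(−0.11P) = −0.11Q = -76.054.
ε = (dQ/dP)(P/Q) = (-76.054)(17/691.399).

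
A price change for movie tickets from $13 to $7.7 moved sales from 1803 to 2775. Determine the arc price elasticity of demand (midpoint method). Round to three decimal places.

-0.829

ΔQ = 2775 − 1803 = 972; ΔP = 7.7 − 13 = -5.3.
Midpoints: P̄ = 10.35, Q̄ = 2289.0.
ε = (ΔQ/ΔP)(P̄/Q̄) = (972/-5.3)(10.35/2289.0).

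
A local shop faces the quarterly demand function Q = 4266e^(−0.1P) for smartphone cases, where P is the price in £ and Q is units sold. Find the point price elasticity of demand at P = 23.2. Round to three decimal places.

At P = 23.2, Q = 419.235.
dQ/dP = −0.1·4266e^(−0.1P) = −0.1Q = -41.924.
ε = (dQ/dP)(P/Q) = (-41.924)(23.2/419.235).

-2.320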